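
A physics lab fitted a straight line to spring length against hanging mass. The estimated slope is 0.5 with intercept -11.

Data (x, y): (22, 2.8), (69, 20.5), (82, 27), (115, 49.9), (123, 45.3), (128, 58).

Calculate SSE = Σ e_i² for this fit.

x=22: ŷ = -11 + 0.5·22 = 0; e = 2.8 − 0 = 2.8
x=69: ŷ = -11 + 0.5·69 = 23.5; e = 20.5 − 23.5 = -3
x=82: ŷ = -11 + 0.5·82 = 30; e = 27 − 30 = -3
x=115: ŷ = -11 + 0.5·115 = 46.5; e = 49.9 − 46.5 = 3.4
x=123: ŷ = -11 + 0.5·123 = 50.5; e = 45.3 − 50.5 = -5.2
x=128: ŷ = -11 + 0.5·128 = 53; e = 58 − 53 = 5
SSE = 7.84 + 9 + 9 + 11.56 + 27.04 + 25 = 89.44

SSE = 89.44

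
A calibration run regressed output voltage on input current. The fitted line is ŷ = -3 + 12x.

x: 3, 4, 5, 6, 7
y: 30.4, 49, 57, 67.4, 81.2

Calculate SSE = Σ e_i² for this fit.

SSE = 25.36

x=3: ŷ = -3 + 12·3 = 33; e = 30.4 − 33 = -2.6
x=4: ŷ = -3 + 12·4 = 45; e = 49 − 45 = 4
x=5: ŷ = -3 + 12·5 = 57; e = 57 − 57 = 0
x=6: ŷ = -3 + 12·6 = 69; e = 67.4 − 69 = -1.6
x=7: ŷ = -3 + 12·7 = 81; e = 81.2 − 81 = 0.2
SSE = 6.76 + 16 + 0 + 2.56 + 0.04 = 25.36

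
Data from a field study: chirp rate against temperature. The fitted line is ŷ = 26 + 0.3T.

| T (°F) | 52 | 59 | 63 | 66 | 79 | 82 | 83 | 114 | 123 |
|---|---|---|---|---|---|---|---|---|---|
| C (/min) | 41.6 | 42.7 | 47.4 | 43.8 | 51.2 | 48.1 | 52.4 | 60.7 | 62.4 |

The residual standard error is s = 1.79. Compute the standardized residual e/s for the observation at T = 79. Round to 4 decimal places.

0.8380

ŷ = 26 + 0.3·79 = 49.7
e = 51.2 − 49.7 = 1.5
e/s = 1.5 / 1.79 = 0.8380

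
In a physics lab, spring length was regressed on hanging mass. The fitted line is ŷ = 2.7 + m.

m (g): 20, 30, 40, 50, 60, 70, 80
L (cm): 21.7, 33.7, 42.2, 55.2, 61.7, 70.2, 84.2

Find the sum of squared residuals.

m=20: ŷ = 2.7 + 20 = 22.7; e = 21.7 − 22.7 = -1
m=30: ŷ = 2.7 + 30 = 32.7; e = 33.7 − 32.7 = 1
m=40: ŷ = 2.7 + 40 = 42.7; e = 42.2 − 42.7 = -0.5
m=50: ŷ = 2.7 + 50 = 52.7; e = 55.2 − 52.7 = 2.5
m=60: ŷ = 2.7 + 60 = 62.7; e = 61.7 − 62.7 = -1
m=70: ŷ = 2.7 + 70 = 72.7; e = 70.2 − 72.7 = -2.5
m=80: ŷ = 2.7 + 80 = 82.7; e = 84.2 − 82.7 = 1.5
SSE = 1 + 1 + 0.25 + 6.25 + 1 + 6.25 + 2.25 = 18

SSE = 18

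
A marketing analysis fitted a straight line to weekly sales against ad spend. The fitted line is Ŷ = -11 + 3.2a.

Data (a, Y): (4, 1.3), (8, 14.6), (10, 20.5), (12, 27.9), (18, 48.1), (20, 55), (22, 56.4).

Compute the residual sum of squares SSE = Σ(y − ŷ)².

a=4: Ŷ = -11 + 3.2·4 = 1.8; e = 1.3 − 1.8 = -0.5
a=8: Ŷ = -11 + 3.2·8 = 14.6; e = 14.6 − 14.6 = 0
a=10: Ŷ = -11 + 3.2·10 = 21; e = 20.5 − 21 = -0.5
a=12: Ŷ = -11 + 3.2·12 = 27.4; e = 27.9 − 27.4 = 0.5
a=18: Ŷ = -11 + 3.2·18 = 46.6; e = 48.1 − 46.6 = 1.5
a=20: Ŷ = -11 + 3.2·20 = 53; e = 55 − 53 = 2
a=22: Ŷ = -11 + 3.2·22 = 59.4; e = 56.4 − 59.4 = -3
SSE = 0.25 + 0 + 0.25 + 0.25 + 2.25 + 4 + 9 = 16

SSE = 16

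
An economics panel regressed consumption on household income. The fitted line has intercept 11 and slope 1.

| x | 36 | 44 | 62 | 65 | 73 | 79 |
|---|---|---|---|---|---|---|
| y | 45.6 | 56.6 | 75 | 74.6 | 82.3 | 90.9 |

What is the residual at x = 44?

ŷ = 11 + 44 = 55
r = 56.6 − 55 = 1.6

r = 1.6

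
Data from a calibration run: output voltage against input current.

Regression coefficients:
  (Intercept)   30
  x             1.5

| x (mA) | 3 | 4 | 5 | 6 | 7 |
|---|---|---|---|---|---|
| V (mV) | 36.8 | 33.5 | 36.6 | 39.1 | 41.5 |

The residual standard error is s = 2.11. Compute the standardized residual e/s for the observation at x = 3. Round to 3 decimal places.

1.090

V̂ = 30 + 1.5·3 = 34.5
e = 36.8 − 34.5 = 2.3
e/s = 2.3 / 2.11 = 1.090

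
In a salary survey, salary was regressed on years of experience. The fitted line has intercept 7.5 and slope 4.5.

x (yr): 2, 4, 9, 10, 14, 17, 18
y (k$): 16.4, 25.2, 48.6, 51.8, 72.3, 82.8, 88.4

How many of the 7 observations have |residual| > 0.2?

5

x=2: ŷ = 7.5 + 4.5·2 = 16.5; r = 16.4 − 16.5 = -0.1
x=4: ŷ = 7.5 + 4.5·4 = 25.5; r = 25.2 − 25.5 = -0.3
x=9: ŷ = 7.5 + 4.5·9 = 48; r = 48.6 − 48 = 0.6
x=10: ŷ = 7.5 + 4.5·10 = 52.5; r = 51.8 − 52.5 = -0.7
x=14: ŷ = 7.5 + 4.5·14 = 70.5; r = 72.3 − 70.5 = 1.8
x=17: ŷ = 7.5 + 4.5·17 = 84; r = 82.8 − 84 = -1.2
x=18: ŷ = 7.5 + 4.5·18 = 88.5; r = 88.4 − 88.5 = -0.1
|r| > 0.2: x=4 (|r|=0.3), x=9 (|r|=0.6), x=10 (|r|=0.7), x=14 (|r|=1.8), x=17 (|r|=1.2) → 5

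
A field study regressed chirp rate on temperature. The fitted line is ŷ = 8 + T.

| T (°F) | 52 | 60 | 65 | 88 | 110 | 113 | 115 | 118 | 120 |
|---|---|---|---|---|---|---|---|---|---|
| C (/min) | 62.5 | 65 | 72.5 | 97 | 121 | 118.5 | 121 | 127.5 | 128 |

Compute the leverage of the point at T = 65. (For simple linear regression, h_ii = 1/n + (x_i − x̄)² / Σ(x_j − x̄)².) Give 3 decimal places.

T̄ = (52 + 60 + 65 + 88 + 110 + 113 + 115 + 118 + 120)/9 = 93.4444
Σ(T − T̄)² = 1717.64 + 1118.53 + 809.086 + 29.642 + 274.086 + 382.42 + 464.642 + 602.975 + 705.198 = 6104.22
h = 1/9 + (-28.4444)²/6104.22 = 0.111111 + 0.132545 = 0.244

h = 0.244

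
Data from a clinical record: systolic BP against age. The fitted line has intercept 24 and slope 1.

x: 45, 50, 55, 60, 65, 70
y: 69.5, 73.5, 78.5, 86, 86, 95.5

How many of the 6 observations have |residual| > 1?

3

x=45: ŷ = 24 + 45 = 69; e = 69.5 − 69 = 0.5
x=50: ŷ = 24 + 50 = 74; e = 73.5 − 74 = -0.5
x=55: ŷ = 24 + 55 = 79; e = 78.5 − 79 = -0.5
x=60: ŷ = 24 + 60 = 84; e = 86 − 84 = 2
x=65: ŷ = 24 + 65 = 89; e = 86 − 89 = -3
x=70: ŷ = 24 + 70 = 94; e = 95.5 − 94 = 1.5
|e| > 1: x=60 (|e|=2), x=65 (|e|=3), x=70 (|e|=1.5) → 3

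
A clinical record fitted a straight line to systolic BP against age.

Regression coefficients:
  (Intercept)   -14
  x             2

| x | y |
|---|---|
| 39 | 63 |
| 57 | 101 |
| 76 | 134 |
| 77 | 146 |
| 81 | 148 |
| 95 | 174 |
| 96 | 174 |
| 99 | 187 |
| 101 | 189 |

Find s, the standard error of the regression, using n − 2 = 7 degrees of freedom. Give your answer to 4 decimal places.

s = 3.4641

x=39: ŷ = -14 + 2·39 = 64; r = 63 − 64 = -1
x=57: ŷ = -14 + 2·57 = 100; r = 101 − 100 = 1
x=76: ŷ = -14 + 2·76 = 138; r = 134 − 138 = -4
x=77: ŷ = -14 + 2·77 = 140; r = 146 − 140 = 6
x=81: ŷ = -14 + 2·81 = 148; r = 148 − 148 = 0
x=95: ŷ = -14 + 2·95 = 176; r = 174 − 176 = -2
x=96: ŷ = -14 + 2·96 = 178; r = 174 − 178 = -4
x=99: ŷ = -14 + 2·99 = 184; r = 187 − 184 = 3
x=101: ŷ = -14 + 2·101 = 188; r = 189 − 188 = 1
SSE = 1 + 1 + 16 + 36 + 0 + 4 + 16 + 9 + 1 = 84
s = √(84/7) = √12 ≈ 3.4641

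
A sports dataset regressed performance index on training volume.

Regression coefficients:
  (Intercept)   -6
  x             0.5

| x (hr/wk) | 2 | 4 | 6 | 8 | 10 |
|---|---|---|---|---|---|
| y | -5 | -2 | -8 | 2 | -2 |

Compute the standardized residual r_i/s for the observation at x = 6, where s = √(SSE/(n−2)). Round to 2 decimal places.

x=2: ŷ = -6 + 0.5·2 = -5; r = -5 − (-5) = 0
x=4: ŷ = -6 + 0.5·4 = -4; r = -2 − (-4) = 2
x=6: ŷ = -6 + 0.5·6 = -3; r = -8 − (-3) = -5
x=8: ŷ = -6 + 0.5·8 = -2; r = 2 − (-2) = 4
x=10: ŷ = -6 + 0.5·10 = -1; r = -2 − (-1) = -1
SSE = 0 + 4 + 25 + 16 + 1 = 46
s = √(46/3) = 3.91578
r/s = -5 / 3.91578 = -1.28

-1.28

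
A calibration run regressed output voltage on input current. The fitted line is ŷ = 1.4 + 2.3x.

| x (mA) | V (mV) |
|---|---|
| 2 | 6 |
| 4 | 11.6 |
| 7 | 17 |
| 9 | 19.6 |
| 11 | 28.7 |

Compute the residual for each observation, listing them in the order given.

0, 1, -0.5, -2.5, 2

x=2: ŷ = 1.4 + 2.3·2 = 6; e = 6 − 6 = 0
x=4: ŷ = 1.4 + 2.3·4 = 10.6; e = 11.6 − 10.6 = 1
x=7: ŷ = 1.4 + 2.3·7 = 17.5; e = 17 − 17.5 = -0.5
x=9: ŷ = 1.4 + 2.3·9 = 22.1; e = 19.6 − 22.1 = -2.5
x=11: ŷ = 1.4 + 2.3·11 = 26.7; e = 28.7 − 26.7 = 2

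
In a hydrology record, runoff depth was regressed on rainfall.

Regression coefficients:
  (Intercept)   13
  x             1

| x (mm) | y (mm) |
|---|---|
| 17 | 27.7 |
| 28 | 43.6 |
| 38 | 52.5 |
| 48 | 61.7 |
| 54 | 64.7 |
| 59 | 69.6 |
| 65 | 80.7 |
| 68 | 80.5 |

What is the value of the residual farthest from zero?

r = 2.7

x=17: ŷ = 13 + 17 = 30; r = 27.7 − 30 = -2.3
x=28: ŷ = 13 + 28 = 41; r = 43.6 − 41 = 2.6
x=38: ŷ = 13 + 38 = 51; r = 52.5 − 51 = 1.5
x=48: ŷ = 13 + 48 = 61; r = 61.7 − 61 = 0.7
x=54: ŷ = 13 + 54 = 67; r = 64.7 − 67 = -2.3
x=59: ŷ = 13 + 59 = 72; r = 69.6 − 72 = -2.4
x=65: ŷ = 13 + 65 = 78; r = 80.7 − 78 = 2.7
x=68: ŷ = 13 + 68 = 81; r = 80.5 − 81 = -0.5
Largest |r| is 2.7 at x = 65, residual 2.7.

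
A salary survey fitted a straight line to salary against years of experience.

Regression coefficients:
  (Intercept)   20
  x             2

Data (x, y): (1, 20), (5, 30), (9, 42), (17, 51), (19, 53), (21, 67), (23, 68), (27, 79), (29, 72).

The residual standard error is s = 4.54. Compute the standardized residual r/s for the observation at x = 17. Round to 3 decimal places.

-0.661

ŷ = 20 + 2·17 = 54
r = 51 − 54 = -3
r/s = -3 / 4.54 = -0.661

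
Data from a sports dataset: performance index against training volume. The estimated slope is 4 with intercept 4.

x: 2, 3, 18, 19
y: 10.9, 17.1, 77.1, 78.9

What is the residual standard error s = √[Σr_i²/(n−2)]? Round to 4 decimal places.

s = 1.5556

x=2: ŷ = 4 + 4·2 = 12; r = 10.9 − 12 = -1.1
x=3: ŷ = 4 + 4·3 = 16; r = 17.1 − 16 = 1.1
x=18: ŷ = 4 + 4·18 = 76; r = 77.1 − 76 = 1.1
x=19: ŷ = 4 + 4·19 = 80; r = 78.9 − 80 = -1.1
SSE = 1.21 + 1.21 + 1.21 + 1.21 = 4.84
s = √(4.84/2) = √2.42 ≈ 1.5556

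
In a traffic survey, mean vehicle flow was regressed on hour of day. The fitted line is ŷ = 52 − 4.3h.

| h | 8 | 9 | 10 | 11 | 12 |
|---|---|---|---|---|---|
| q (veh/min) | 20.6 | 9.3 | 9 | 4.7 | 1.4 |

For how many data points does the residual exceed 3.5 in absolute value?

1

h=8: ŷ = 52 − 4.3·8 = 17.6; r = 20.6 − 17.6 = 3
h=9: ŷ = 52 − 4.3·9 = 13.3; r = 9.3 − 13.3 = -4
h=10: ŷ = 52 − 4.3·10 = 9; r = 9 − 9 = 0
h=11: ŷ = 52 − 4.3·11 = 4.7; r = 4.7 − 4.7 = 0
h=12: ŷ = 52 − 4.3·12 = 0.4; r = 1.4 − 0.4 = 1
|r| > 3.5: h=9 (|r|=4) → 1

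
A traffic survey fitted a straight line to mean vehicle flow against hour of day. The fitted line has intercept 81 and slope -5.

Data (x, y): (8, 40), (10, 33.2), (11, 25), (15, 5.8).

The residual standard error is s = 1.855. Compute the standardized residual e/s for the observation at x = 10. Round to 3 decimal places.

1.186

ŷ = 81 − 5·10 = 31
e = 33.2 − 31 = 2.2
e/s = 2.2 / 1.855 = 1.186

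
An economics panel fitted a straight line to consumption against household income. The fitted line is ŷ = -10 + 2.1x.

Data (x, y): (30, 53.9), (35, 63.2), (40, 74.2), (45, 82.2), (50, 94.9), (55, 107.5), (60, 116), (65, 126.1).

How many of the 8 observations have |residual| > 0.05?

x=30: ŷ = -10 + 2.1·30 = 53; r = 53.9 − 53 = 0.9
x=35: ŷ = -10 + 2.1·35 = 63.5; r = 63.2 − 63.5 = -0.3
x=40: ŷ = -10 + 2.1·40 = 74; r = 74.2 − 74 = 0.2
x=45: ŷ = -10 + 2.1·45 = 84.5; r = 82.2 − 84.5 = -2.3
x=50: ŷ = -10 + 2.1·50 = 95; r = 94.9 − 95 = -0.1
x=55: ŷ = -10 + 2.1·55 = 105.5; r = 107.5 − 105.5 = 2
x=60: ŷ = -10 + 2.1·60 = 116; r = 116 − 116 = 0
x=65: ŷ = -10 + 2.1·65 = 126.5; r = 126.1 − 126.5 = -0.4
|r| > 0.05: x=30 (|r|=0.9), x=35 (|r|=0.3), x=40 (|r|=0.2), x=45 (|r|=2.3), x=50 (|r|=0.1), x=55 (|r|=2), x=65 (|r|=0.4) → 7

7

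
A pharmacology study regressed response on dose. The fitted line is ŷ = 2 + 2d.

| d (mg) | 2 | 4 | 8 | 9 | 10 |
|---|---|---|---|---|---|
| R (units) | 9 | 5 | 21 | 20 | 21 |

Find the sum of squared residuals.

SSE = 44

d=2: ŷ = 2 + 2·2 = 6; e = 9 − 6 = 3
d=4: ŷ = 2 + 2·4 = 10; e = 5 − 10 = -5
d=8: ŷ = 2 + 2·8 = 18; e = 21 − 18 = 3
d=9: ŷ = 2 + 2·9 = 20; e = 20 − 20 = 0
d=10: ŷ = 2 + 2·10 = 22; e = 21 − 22 = -1
SSE = 9 + 25 + 9 + 0 + 1 = 44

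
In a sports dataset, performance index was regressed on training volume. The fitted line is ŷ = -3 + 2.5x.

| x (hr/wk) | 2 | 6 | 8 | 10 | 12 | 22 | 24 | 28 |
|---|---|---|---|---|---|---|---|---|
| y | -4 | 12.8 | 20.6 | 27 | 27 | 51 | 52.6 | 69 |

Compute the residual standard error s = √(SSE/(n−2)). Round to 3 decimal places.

x=2: ŷ = -3 + 2.5·2 = 2; e = -4 − 2 = -6
x=6: ŷ = -3 + 2.5·6 = 12; e = 12.8 − 12 = 0.8
x=8: ŷ = -3 + 2.5·8 = 17; e = 20.6 − 17 = 3.6
x=10: ŷ = -3 + 2.5·10 = 22; e = 27 − 22 = 5
x=12: ŷ = -3 + 2.5·12 = 27; e = 27 − 27 = 0
x=22: ŷ = -3 + 2.5·22 = 52; e = 51 − 52 = -1
x=24: ŷ = -3 + 2.5·24 = 57; e = 52.6 − 57 = -4.4
x=28: ŷ = -3 + 2.5·28 = 67; e = 69 − 67 = 2
SSE = 36 + 0.64 + 12.96 + 25 + 0 + 1 + 19.36 + 4 = 98.96
s = √(98.96/6) = √16.4933 ≈ 4.061

s = 4.061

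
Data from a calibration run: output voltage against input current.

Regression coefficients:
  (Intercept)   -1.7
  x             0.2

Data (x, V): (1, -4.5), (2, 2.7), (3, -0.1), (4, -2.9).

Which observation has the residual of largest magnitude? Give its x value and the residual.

x = 2, e = 4

x=1: V̂ = -1.7 + 0.2·1 = -1.5; e = -4.5 − (-1.5) = -3
x=2: V̂ = -1.7 + 0.2·2 = -1.3; e = 2.7 − (-1.3) = 4
x=3: V̂ = -1.7 + 0.2·3 = -1.1; e = -0.1 − (-1.1) = 1
x=4: V̂ = -1.7 + 0.2·4 = -0.9; e = -2.9 − (-0.9) = -2
Largest |e| is 4 at x = 2, residual 4.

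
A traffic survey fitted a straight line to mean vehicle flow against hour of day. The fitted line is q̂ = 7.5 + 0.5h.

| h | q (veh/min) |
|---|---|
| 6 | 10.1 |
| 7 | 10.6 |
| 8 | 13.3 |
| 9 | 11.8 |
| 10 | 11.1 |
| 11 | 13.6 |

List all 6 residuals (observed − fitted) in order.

h=6: q̂ = 7.5 + 0.5·6 = 10.5; e = 10.1 − 10.5 = -0.4
h=7: q̂ = 7.5 + 0.5·7 = 11; e = 10.6 − 11 = -0.4
h=8: q̂ = 7.5 + 0.5·8 = 11.5; e = 13.3 − 11.5 = 1.8
h=9: q̂ = 7.5 + 0.5·9 = 12; e = 11.8 − 12 = -0.2
h=10: q̂ = 7.5 + 0.5·10 = 12.5; e = 11.1 − 12.5 = -1.4
h=11: q̂ = 7.5 + 0.5·11 = 13; e = 13.6 − 13 = 0.6

-0.4, -0.4, 1.8, -0.2, -1.4, 0.6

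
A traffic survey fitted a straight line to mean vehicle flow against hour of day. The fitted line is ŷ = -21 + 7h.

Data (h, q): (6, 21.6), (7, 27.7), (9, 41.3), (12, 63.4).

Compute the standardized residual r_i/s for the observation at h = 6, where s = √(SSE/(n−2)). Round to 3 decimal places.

0.809

h=6: ŷ = -21 + 7·6 = 21; r = 21.6 − 21 = 0.6
h=7: ŷ = -21 + 7·7 = 28; r = 27.7 − 28 = -0.3
h=9: ŷ = -21 + 7·9 = 42; r = 41.3 − 42 = -0.7
h=12: ŷ = -21 + 7·12 = 63; r = 63.4 − 63 = 0.4
SSE = 0.36 + 0.09 + 0.49 + 0.16 = 1.1
s = √(1.1/2) = 0.74162
r/s = 0.6 / 0.74162 = 0.809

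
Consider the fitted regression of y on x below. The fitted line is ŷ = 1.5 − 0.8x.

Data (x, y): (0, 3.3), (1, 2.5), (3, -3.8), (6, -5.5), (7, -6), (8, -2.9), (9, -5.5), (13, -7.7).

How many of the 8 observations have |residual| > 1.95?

3

x=0: ŷ = 1.5 − 0.8·0 = 1.5; r = 3.3 − 1.5 = 1.8
x=1: ŷ = 1.5 − 0.8·1 = 0.7; r = 2.5 − 0.7 = 1.8
x=3: ŷ = 1.5 − 0.8·3 = -0.9; r = -3.8 − (-0.9) = -2.9
x=6: ŷ = 1.5 − 0.8·6 = -3.3; r = -5.5 − (-3.3) = -2.2
x=7: ŷ = 1.5 − 0.8·7 = -4.1; r = -6 − (-4.1) = -1.9
x=8: ŷ = 1.5 − 0.8·8 = -4.9; r = -2.9 − (-4.9) = 2
x=9: ŷ = 1.5 − 0.8·9 = -5.7; r = -5.5 − (-5.7) = 0.2
x=13: ŷ = 1.5 − 0.8·13 = -8.9; r = -7.7 − (-8.9) = 1.2
|r| > 1.95: x=3 (|r|=2.9), x=6 (|r|=2.2), x=8 (|r|=2) → 3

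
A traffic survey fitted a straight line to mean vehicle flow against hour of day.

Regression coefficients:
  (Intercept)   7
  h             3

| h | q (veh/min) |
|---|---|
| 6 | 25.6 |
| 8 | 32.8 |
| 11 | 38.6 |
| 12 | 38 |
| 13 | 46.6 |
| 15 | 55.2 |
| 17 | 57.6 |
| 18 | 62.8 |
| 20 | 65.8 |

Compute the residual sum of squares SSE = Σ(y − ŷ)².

h=6: ŷ = 7 + 3·6 = 25; e = 25.6 − 25 = 0.6
h=8: ŷ = 7 + 3·8 = 31; e = 32.8 − 31 = 1.8
h=11: ŷ = 7 + 3·11 = 40; e = 38.6 − 40 = -1.4
h=12: ŷ = 7 + 3·12 = 43; e = 38 − 43 = -5
h=13: ŷ = 7 + 3·13 = 46; e = 46.6 − 46 = 0.6
h=15: ŷ = 7 + 3·15 = 52; e = 55.2 − 52 = 3.2
h=17: ŷ = 7 + 3·17 = 58; e = 57.6 − 58 = -0.4
h=18: ŷ = 7 + 3·18 = 61; e = 62.8 − 61 = 1.8
h=20: ŷ = 7 + 3·20 = 67; e = 65.8 − 67 = -1.2
SSE = 0.36 + 3.24 + 1.96 + 25 + 0.36 + 10.24 + 0.16 + 3.24 + 1.44 = 46

SSE = 46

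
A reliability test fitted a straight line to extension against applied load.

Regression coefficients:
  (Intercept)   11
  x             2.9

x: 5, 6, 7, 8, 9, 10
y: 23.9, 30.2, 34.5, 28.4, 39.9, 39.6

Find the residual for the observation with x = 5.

r = -1.6

ŷ = 11 + 2.9·5 = 25.5
r = 23.9 − 25.5 = -1.6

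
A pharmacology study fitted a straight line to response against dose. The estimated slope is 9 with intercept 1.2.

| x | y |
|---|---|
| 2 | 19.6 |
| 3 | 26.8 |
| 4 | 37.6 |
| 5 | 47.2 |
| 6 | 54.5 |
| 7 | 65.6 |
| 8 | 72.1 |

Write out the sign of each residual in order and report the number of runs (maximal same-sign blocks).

x=2: ŷ = 1.2 + 9·2 = 19.2; e = 19.6 − 19.2 = 0.4
x=3: ŷ = 1.2 + 9·3 = 28.2; e = 26.8 − 28.2 = -1.4
x=4: ŷ = 1.2 + 9·4 = 37.2; e = 37.6 − 37.2 = 0.4
x=5: ŷ = 1.2 + 9·5 = 46.2; e = 47.2 − 46.2 = 1
x=6: ŷ = 1.2 + 9·6 = 55.2; e = 54.5 − 55.2 = -0.7
x=7: ŷ = 1.2 + 9·7 = 64.2; e = 65.6 − 64.2 = 1.4
x=8: ŷ = 1.2 + 9·8 = 73.2; e = 72.1 − 73.2 = -1.1
Signs: + − + + − + −
Runs: +×1, −×1, +×2, −×1, +×1, −×1 → 6

6 runs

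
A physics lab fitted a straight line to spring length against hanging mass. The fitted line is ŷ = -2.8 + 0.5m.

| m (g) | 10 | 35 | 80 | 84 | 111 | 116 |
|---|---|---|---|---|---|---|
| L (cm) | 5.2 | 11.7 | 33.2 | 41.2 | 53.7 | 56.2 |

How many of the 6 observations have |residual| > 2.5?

3

m=10: ŷ = -2.8 + 0.5·10 = 2.2; e = 5.2 − 2.2 = 3
m=35: ŷ = -2.8 + 0.5·35 = 14.7; e = 11.7 − 14.7 = -3
m=80: ŷ = -2.8 + 0.5·80 = 37.2; e = 33.2 − 37.2 = -4
m=84: ŷ = -2.8 + 0.5·84 = 39.2; e = 41.2 − 39.2 = 2
m=111: ŷ = -2.8 + 0.5·111 = 52.7; e = 53.7 − 52.7 = 1
m=116: ŷ = -2.8 + 0.5·116 = 55.2; e = 56.2 − 55.2 = 1
|e| > 2.5: m=10 (|e|=3), m=35 (|e|=3), m=80 (|e|=4) → 3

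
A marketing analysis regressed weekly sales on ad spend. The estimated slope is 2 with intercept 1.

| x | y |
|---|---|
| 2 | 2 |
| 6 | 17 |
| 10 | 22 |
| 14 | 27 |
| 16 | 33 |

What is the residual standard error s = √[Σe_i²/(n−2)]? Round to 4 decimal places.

x=2: ŷ = 1 + 2·2 = 5; e = 2 − 5 = -3
x=6: ŷ = 1 + 2·6 = 13; e = 17 − 13 = 4
x=10: ŷ = 1 + 2·10 = 21; e = 22 − 21 = 1
x=14: ŷ = 1 + 2·14 = 29; e = 27 − 29 = -2
x=16: ŷ = 1 + 2·16 = 33; e = 33 − 33 = 0
SSE = 9 + 16 + 1 + 4 + 0 = 30
s = √(30/3) = √10 ≈ 3.1623

s = 3.1623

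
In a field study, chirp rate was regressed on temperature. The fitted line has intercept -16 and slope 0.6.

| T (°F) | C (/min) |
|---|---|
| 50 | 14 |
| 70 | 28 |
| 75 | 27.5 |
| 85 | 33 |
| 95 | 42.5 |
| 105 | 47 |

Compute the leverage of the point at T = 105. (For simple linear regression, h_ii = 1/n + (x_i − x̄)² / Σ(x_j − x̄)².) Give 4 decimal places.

T̄ = (50 + 70 + 75 + 85 + 95 + 105)/6 = 80
Σ(T − T̄)² = 900 + 100 + 25 + 25 + 225 + 625 = 1900
h = 1/6 + (25)²/1900 = 0.166667 + 0.328947 = 0.4956

h = 0.4956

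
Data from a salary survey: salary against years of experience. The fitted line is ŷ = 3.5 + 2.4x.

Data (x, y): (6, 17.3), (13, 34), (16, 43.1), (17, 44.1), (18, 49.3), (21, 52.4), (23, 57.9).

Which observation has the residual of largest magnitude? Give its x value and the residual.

x = 18, r = 2.6

x=6: ŷ = 3.5 + 2.4·6 = 17.9; r = 17.3 − 17.9 = -0.6
x=13: ŷ = 3.5 + 2.4·13 = 34.7; r = 34 − 34.7 = -0.7
x=16: ŷ = 3.5 + 2.4·16 = 41.9; r = 43.1 − 41.9 = 1.2
x=17: ŷ = 3.5 + 2.4·17 = 44.3; r = 44.1 − 44.3 = -0.2
x=18: ŷ = 3.5 + 2.4·18 = 46.7; r = 49.3 − 46.7 = 2.6
x=21: ŷ = 3.5 + 2.4·21 = 53.9; r = 52.4 − 53.9 = -1.5
x=23: ŷ = 3.5 + 2.4·23 = 58.7; r = 57.9 − 58.7 = -0.8
Largest |r| is 2.6 at x = 18, residual 2.6.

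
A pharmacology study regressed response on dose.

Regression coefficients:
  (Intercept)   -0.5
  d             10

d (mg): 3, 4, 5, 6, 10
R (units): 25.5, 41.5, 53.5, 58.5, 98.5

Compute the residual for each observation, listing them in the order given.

d=3: R̂ = -0.5 + 10·3 = 29.5; e = 25.5 − 29.5 = -4
d=4: R̂ = -0.5 + 10·4 = 39.5; e = 41.5 − 39.5 = 2
d=5: R̂ = -0.5 + 10·5 = 49.5; e = 53.5 − 49.5 = 4
d=6: R̂ = -0.5 + 10·6 = 59.5; e = 58.5 − 59.5 = -1
d=10: R̂ = -0.5 + 10·10 = 99.5; e = 98.5 − 99.5 = -1

-4, 2, 4, -1, -1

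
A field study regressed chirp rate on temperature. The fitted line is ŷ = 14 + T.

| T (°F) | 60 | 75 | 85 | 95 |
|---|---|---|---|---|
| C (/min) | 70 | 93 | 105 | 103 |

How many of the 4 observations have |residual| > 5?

T=60: ŷ = 14 + 60 = 74; r = 70 − 74 = -4
T=75: ŷ = 14 + 75 = 89; r = 93 − 89 = 4
T=85: ŷ = 14 + 85 = 99; r = 105 − 99 = 6
T=95: ŷ = 14 + 95 = 109; r = 103 − 109 = -6
|r| > 5: T=85 (|r|=6), T=95 (|r|=6) → 2

2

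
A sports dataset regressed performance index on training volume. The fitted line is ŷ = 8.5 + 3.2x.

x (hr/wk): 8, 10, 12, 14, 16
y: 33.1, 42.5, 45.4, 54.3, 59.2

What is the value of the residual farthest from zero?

x=8: ŷ = 8.5 + 3.2·8 = 34.1; e = 33.1 − 34.1 = -1
x=10: ŷ = 8.5 + 3.2·10 = 40.5; e = 42.5 − 40.5 = 2
x=12: ŷ = 8.5 + 3.2·12 = 46.9; e = 45.4 − 46.9 = -1.5
x=14: ŷ = 8.5 + 3.2·14 = 53.3; e = 54.3 − 53.3 = 1
x=16: ŷ = 8.5 + 3.2·16 = 59.7; e = 59.2 − 59.7 = -0.5
Largest |e| is 2 at x = 10, residual 2.

e = 2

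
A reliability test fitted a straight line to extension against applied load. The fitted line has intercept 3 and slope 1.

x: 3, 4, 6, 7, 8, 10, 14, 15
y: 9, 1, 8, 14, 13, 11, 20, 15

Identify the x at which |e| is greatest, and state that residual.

x=3: ŷ = 3 + 3 = 6; e = 9 − 6 = 3
x=4: ŷ = 3 + 4 = 7; e = 1 − 7 = -6
x=6: ŷ = 3 + 6 = 9; e = 8 − 9 = -1
x=7: ŷ = 3 + 7 = 10; e = 14 − 10 = 4
x=8: ŷ = 3 + 8 = 11; e = 13 − 11 = 2
x=10: ŷ = 3 + 10 = 13; e = 11 − 13 = -2
x=14: ŷ = 3 + 14 = 17; e = 20 − 17 = 3
x=15: ŷ = 3 + 15 = 18; e = 15 − 18 = -3
Largest |e| is 6 at x = 4, residual -6.

x = 4, e = -6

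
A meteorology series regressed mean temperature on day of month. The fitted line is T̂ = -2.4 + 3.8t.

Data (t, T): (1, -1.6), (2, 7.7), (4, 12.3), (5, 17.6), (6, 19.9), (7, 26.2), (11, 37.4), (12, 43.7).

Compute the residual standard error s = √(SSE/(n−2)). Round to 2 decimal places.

s = 2.04

t=1: T̂ = -2.4 + 3.8·1 = 1.4; r = -1.6 − 1.4 = -3
t=2: T̂ = -2.4 + 3.8·2 = 5.2; r = 7.7 − 5.2 = 2.5
t=4: T̂ = -2.4 + 3.8·4 = 12.8; r = 12.3 − 12.8 = -0.5
t=5: T̂ = -2.4 + 3.8·5 = 16.6; r = 17.6 − 16.6 = 1
t=6: T̂ = -2.4 + 3.8·6 = 20.4; r = 19.9 − 20.4 = -0.5
t=7: T̂ = -2.4 + 3.8·7 = 24.2; r = 26.2 − 24.2 = 2
t=11: T̂ = -2.4 + 3.8·11 = 39.4; r = 37.4 − 39.4 = -2
t=12: T̂ = -2.4 + 3.8·12 = 43.2; r = 43.7 − 43.2 = 0.5
SSE = 9 + 6.25 + 0.25 + 1 + 0.25 + 4 + 4 + 0.25 = 25
s = √(25/6) = √4.16667 ≈ 2.04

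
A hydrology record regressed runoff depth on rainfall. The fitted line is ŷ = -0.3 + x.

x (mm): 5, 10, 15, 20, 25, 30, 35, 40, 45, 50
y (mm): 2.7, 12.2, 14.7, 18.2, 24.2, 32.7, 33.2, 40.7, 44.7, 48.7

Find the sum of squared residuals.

x=5: ŷ = -0.3 + 5 = 4.7; e = 2.7 − 4.7 = -2
x=10: ŷ = -0.3 + 10 = 9.7; e = 12.2 − 9.7 = 2.5
x=15: ŷ = -0.3 + 15 = 14.7; e = 14.7 − 14.7 = 0
x=20: ŷ = -0.3 + 20 = 19.7; e = 18.2 − 19.7 = -1.5
x=25: ŷ = -0.3 + 25 = 24.7; e = 24.2 − 24.7 = -0.5
x=30: ŷ = -0.3 + 30 = 29.7; e = 32.7 − 29.7 = 3
x=35: ŷ = -0.3 + 35 = 34.7; e = 33.2 − 34.7 = -1.5
x=40: ŷ = -0.3 + 40 = 39.7; e = 40.7 − 39.7 = 1
x=45: ŷ = -0.3 + 45 = 44.7; e = 44.7 − 44.7 = 0
x=50: ŷ = -0.3 + 50 = 49.7; e = 48.7 − 49.7 = -1
SSE = 4 + 6.25 + 0 + 2.25 + 0.25 + 9 + 2.25 + 1 + 0 + 1 = 26

SSE = 26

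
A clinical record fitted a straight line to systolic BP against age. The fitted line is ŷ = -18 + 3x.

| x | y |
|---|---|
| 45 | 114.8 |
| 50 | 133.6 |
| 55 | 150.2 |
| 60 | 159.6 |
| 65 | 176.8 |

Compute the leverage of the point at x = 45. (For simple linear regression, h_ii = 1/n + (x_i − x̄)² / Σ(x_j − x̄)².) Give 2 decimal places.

h = 0.60

x̄ = (45 + 50 + 55 + 60 + 65)/5 = 55
Σ(x − x̄)² = 100 + 25 + 0 + 25 + 100 = 250
h = 1/5 + (-10)²/250 = 0.2 + 0.4 = 0.60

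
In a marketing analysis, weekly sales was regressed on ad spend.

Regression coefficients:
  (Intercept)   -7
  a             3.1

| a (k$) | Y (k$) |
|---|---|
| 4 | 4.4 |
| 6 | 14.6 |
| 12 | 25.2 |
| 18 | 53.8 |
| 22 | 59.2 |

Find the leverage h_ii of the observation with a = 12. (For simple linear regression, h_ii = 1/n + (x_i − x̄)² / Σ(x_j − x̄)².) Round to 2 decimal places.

h = 0.20

ā = (4 + 6 + 12 + 18 + 22)/5 = 12.4
Σ(a − ā)² = 70.56 + 40.96 + 0.16 + 31.36 + 92.16 = 235.2
h = 1/5 + (-0.4)²/235.2 = 0.2 + 0.000680272 = 0.20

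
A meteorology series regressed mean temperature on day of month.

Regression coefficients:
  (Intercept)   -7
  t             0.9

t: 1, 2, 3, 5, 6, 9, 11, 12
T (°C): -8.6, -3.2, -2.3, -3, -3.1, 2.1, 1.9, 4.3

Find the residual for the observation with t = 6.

r = -1.5

T̂ = -7 + 0.9·6 = -1.6
r = -3.1 − (-1.6) = -1.5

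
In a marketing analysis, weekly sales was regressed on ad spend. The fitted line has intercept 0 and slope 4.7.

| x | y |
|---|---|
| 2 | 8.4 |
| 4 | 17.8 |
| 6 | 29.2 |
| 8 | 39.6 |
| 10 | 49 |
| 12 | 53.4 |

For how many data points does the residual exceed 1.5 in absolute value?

3

x=2: ŷ = 4.7·2 = 9.4; e = 8.4 − 9.4 = -1
x=4: ŷ = 4.7·4 = 18.8; e = 17.8 − 18.8 = -1
x=6: ŷ = 4.7·6 = 28.2; e = 29.2 − 28.2 = 1
x=8: ŷ = 4.7·8 = 37.6; e = 39.6 − 37.6 = 2
x=10: ŷ = 4.7·10 = 47; e = 49 − 47 = 2
x=12: ŷ = 4.7·12 = 56.4; e = 53.4 − 56.4 = -3
|e| > 1.5: x=8 (|e|=2), x=10 (|e|=2), x=12 (|e|=3) → 3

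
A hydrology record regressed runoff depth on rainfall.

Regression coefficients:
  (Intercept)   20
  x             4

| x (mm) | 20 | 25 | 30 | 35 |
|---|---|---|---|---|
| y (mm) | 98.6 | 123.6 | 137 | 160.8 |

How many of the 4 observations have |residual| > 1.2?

x=20: ŷ = 20 + 4·20 = 100; r = 98.6 − 100 = -1.4
x=25: ŷ = 20 + 4·25 = 120; r = 123.6 − 120 = 3.6
x=30: ŷ = 20 + 4·30 = 140; r = 137 − 140 = -3
x=35: ŷ = 20 + 4·35 = 160; r = 160.8 − 160 = 0.8
|r| > 1.2: x=20 (|r|=1.4), x=25 (|r|=3.6), x=30 (|r|=3) → 3

3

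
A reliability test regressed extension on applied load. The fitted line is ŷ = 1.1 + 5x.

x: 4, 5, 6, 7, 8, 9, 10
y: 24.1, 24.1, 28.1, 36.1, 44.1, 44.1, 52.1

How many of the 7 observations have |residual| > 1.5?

x=4: ŷ = 1.1 + 5·4 = 21.1; r = 24.1 − 21.1 = 3
x=5: ŷ = 1.1 + 5·5 = 26.1; r = 24.1 − 26.1 = -2
x=6: ŷ = 1.1 + 5·6 = 31.1; r = 28.1 − 31.1 = -3
x=7: ŷ = 1.1 + 5·7 = 36.1; r = 36.1 − 36.1 = 0
x=8: ŷ = 1.1 + 5·8 = 41.1; r = 44.1 − 41.1 = 3
x=9: ŷ = 1.1 + 5·9 = 46.1; r = 44.1 − 46.1 = -2
x=10: ŷ = 1.1 + 5·10 = 51.1; r = 52.1 − 51.1 = 1
|r| > 1.5: x=4 (|r|=3), x=5 (|r|=2), x=6 (|r|=3), x=8 (|r|=3), x=9 (|r|=2) → 5

5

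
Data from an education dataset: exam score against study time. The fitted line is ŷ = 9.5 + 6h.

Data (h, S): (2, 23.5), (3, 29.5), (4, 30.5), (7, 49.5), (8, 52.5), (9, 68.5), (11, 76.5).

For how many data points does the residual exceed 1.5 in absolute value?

6

h=2: ŷ = 9.5 + 6·2 = 21.5; e = 23.5 − 21.5 = 2
h=3: ŷ = 9.5 + 6·3 = 27.5; e = 29.5 − 27.5 = 2
h=4: ŷ = 9.5 + 6·4 = 33.5; e = 30.5 − 33.5 = -3
h=7: ŷ = 9.5 + 6·7 = 51.5; e = 49.5 − 51.5 = -2
h=8: ŷ = 9.5 + 6·8 = 57.5; e = 52.5 − 57.5 = -5
h=9: ŷ = 9.5 + 6·9 = 63.5; e = 68.5 − 63.5 = 5
h=11: ŷ = 9.5 + 6·11 = 75.5; e = 76.5 − 75.5 = 1
|e| > 1.5: h=2 (|e|=2), h=3 (|e|=2), h=4 (|e|=3), h=7 (|e|=2), h=8 (|e|=5), h=9 (|e|=5) → 6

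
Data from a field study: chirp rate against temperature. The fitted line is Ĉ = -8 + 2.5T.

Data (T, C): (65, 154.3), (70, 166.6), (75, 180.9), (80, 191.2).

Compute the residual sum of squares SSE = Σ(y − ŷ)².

SSE = 2.8

T=65: Ĉ = -8 + 2.5·65 = 154.5; e = 154.3 − 154.5 = -0.2
T=70: Ĉ = -8 + 2.5·70 = 167; e = 166.6 − 167 = -0.4
T=75: Ĉ = -8 + 2.5·75 = 179.5; e = 180.9 − 179.5 = 1.4
T=80: Ĉ = -8 + 2.5·80 = 192; e = 191.2 − 192 = -0.8
SSE = 0.04 + 0.16 + 1.96 + 0.64 = 2.8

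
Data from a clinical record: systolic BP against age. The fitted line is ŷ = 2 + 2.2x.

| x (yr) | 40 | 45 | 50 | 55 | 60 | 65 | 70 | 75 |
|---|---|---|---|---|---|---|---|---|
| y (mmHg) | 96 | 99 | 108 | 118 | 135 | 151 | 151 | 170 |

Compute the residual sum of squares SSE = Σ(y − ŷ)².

SSE = 152

x=40: ŷ = 2 + 2.2·40 = 90; e = 96 − 90 = 6
x=45: ŷ = 2 + 2.2·45 = 101; e = 99 − 101 = -2
x=50: ŷ = 2 + 2.2·50 = 112; e = 108 − 112 = -4
x=55: ŷ = 2 + 2.2·55 = 123; e = 118 − 123 = -5
x=60: ŷ = 2 + 2.2·60 = 134; e = 135 − 134 = 1
x=65: ŷ = 2 + 2.2·65 = 145; e = 151 − 145 = 6
x=70: ŷ = 2 + 2.2·70 = 156; e = 151 − 156 = -5
x=75: ŷ = 2 + 2.2·75 = 167; e = 170 − 167 = 3
SSE = 36 + 4 + 16 + 25 + 1 + 36 + 25 + 9 = 152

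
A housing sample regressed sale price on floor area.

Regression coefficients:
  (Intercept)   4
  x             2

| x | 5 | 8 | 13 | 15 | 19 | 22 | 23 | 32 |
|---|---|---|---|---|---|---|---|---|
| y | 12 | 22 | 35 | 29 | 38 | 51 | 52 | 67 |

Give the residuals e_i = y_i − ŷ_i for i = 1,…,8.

-2, 2, 5, -5, -4, 3, 2, -1

x=5: ŷ = 4 + 2·5 = 14; e = 12 − 14 = -2
x=8: ŷ = 4 + 2·8 = 20; e = 22 − 20 = 2
x=13: ŷ = 4 + 2·13 = 30; e = 35 − 30 = 5
x=15: ŷ = 4 + 2·15 = 34; e = 29 − 34 = -5
x=19: ŷ = 4 + 2·19 = 42; e = 38 − 42 = -4
x=22: ŷ = 4 + 2·22 = 48; e = 51 − 48 = 3
x=23: ŷ = 4 + 2·23 = 50; e = 52 − 50 = 2
x=32: ŷ = 4 + 2·32 = 68; e = 67 − 68 = -1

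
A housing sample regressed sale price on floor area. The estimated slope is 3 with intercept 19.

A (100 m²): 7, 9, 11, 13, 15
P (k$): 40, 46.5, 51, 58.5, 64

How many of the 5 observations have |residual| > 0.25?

A=7: P̂ = 19 + 3·7 = 40; r = 40 − 40 = 0
A=9: P̂ = 19 + 3·9 = 46; r = 46.5 − 46 = 0.5
A=11: P̂ = 19 + 3·11 = 52; r = 51 − 52 = -1
A=13: P̂ = 19 + 3·13 = 58; r = 58.5 − 58 = 0.5
A=15: P̂ = 19 + 3·15 = 64; r = 64 − 64 = 0
|r| > 0.25: A=9 (|r|=0.5), A=11 (|r|=1), A=13 (|r|=0.5) → 3

3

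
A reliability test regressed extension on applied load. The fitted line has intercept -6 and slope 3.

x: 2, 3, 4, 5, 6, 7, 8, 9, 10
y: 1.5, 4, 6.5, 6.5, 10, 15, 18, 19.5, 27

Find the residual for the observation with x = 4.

e = 0.5

ŷ = -6 + 3·4 = 6
e = 6.5 − 6 = 0.5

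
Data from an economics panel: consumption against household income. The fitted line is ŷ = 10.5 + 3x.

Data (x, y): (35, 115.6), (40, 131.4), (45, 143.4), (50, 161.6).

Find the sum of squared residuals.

x=35: ŷ = 10.5 + 3·35 = 115.5; r = 115.6 − 115.5 = 0.1
x=40: ŷ = 10.5 + 3·40 = 130.5; r = 131.4 − 130.5 = 0.9
x=45: ŷ = 10.5 + 3·45 = 145.5; r = 143.4 − 145.5 = -2.1
x=50: ŷ = 10.5 + 3·50 = 160.5; r = 161.6 − 160.5 = 1.1
SSE = 0.01 + 0.81 + 4.41 + 1.21 = 6.44

SSE = 6.44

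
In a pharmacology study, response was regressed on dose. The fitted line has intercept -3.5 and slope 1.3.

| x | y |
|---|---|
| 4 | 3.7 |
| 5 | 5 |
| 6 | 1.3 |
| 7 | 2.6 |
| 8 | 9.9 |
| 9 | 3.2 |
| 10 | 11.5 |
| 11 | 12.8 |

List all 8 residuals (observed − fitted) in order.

2, 2, -3, -3, 3, -5, 2, 2

x=4: ŷ = -3.5 + 1.3·4 = 1.7; r = 3.7 − 1.7 = 2
x=5: ŷ = -3.5 + 1.3·5 = 3; r = 5 − 3 = 2
x=6: ŷ = -3.5 + 1.3·6 = 4.3; r = 1.3 − 4.3 = -3
x=7: ŷ = -3.5 + 1.3·7 = 5.6; r = 2.6 − 5.6 = -3
x=8: ŷ = -3.5 + 1.3·8 = 6.9; r = 9.9 − 6.9 = 3
x=9: ŷ = -3.5 + 1.3·9 = 8.2; r = 3.2 − 8.2 = -5
x=10: ŷ = -3.5 + 1.3·10 = 9.5; r = 11.5 − 9.5 = 2
x=11: ŷ = -3.5 + 1.3·11 = 10.8; r = 12.8 − 10.8 = 2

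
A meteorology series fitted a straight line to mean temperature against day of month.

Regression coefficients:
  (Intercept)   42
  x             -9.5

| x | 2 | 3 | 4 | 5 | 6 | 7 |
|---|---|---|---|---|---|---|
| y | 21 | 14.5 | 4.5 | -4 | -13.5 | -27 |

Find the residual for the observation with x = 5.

e = 1.5

ŷ = 42 − 9.5·5 = -5.5
e = -4 − (-5.5) = 1.5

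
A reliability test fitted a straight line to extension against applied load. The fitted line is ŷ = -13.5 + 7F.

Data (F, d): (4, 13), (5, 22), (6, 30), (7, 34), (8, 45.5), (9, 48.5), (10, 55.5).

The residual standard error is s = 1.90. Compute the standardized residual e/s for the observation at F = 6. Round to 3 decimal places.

0.789

ŷ = -13.5 + 7·6 = 28.5
e = 30 − 28.5 = 1.5
e/s = 1.5 / 1.90 = 0.789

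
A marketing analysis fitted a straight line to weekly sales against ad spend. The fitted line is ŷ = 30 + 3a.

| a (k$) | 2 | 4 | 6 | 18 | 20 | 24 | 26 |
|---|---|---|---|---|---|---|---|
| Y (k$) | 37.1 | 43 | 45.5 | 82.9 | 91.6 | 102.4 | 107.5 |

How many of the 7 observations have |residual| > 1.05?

4

a=2: ŷ = 30 + 3·2 = 36; r = 37.1 − 36 = 1.1
a=4: ŷ = 30 + 3·4 = 42; r = 43 − 42 = 1
a=6: ŷ = 30 + 3·6 = 48; r = 45.5 − 48 = -2.5
a=18: ŷ = 30 + 3·18 = 84; r = 82.9 − 84 = -1.1
a=20: ŷ = 30 + 3·20 = 90; r = 91.6 − 90 = 1.6
a=24: ŷ = 30 + 3·24 = 102; r = 102.4 − 102 = 0.4
a=26: ŷ = 30 + 3·26 = 108; r = 107.5 − 108 = -0.5
|r| > 1.05: a=2 (|r|=1.1), a=6 (|r|=2.5), a=18 (|r|=1.1), a=20 (|r|=1.6) → 4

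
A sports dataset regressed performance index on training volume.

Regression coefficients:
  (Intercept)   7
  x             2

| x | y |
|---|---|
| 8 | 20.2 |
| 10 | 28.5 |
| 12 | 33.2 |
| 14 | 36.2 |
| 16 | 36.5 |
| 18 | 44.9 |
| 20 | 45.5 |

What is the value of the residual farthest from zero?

x=8: ŷ = 7 + 2·8 = 23; e = 20.2 − 23 = -2.8
x=10: ŷ = 7 + 2·10 = 27; e = 28.5 − 27 = 1.5
x=12: ŷ = 7 + 2·12 = 31; e = 33.2 − 31 = 2.2
x=14: ŷ = 7 + 2·14 = 35; e = 36.2 − 35 = 1.2
x=16: ŷ = 7 + 2·16 = 39; e = 36.5 − 39 = -2.5
x=18: ŷ = 7 + 2·18 = 43; e = 44.9 − 43 = 1.9
x=20: ŷ = 7 + 2·20 = 47; e = 45.5 − 47 = -1.5
Largest |e| is 2.8 at x = 8, residual -2.8.

e = -2.8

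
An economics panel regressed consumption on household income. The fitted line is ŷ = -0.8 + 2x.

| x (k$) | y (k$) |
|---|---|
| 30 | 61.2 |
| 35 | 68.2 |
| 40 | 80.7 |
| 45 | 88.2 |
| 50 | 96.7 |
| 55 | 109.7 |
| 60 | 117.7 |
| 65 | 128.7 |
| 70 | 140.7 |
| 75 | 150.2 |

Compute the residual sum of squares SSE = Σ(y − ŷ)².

SSE = 20.5

x=30: ŷ = -0.8 + 2·30 = 59.2; e = 61.2 − 59.2 = 2
x=35: ŷ = -0.8 + 2·35 = 69.2; e = 68.2 − 69.2 = -1
x=40: ŷ = -0.8 + 2·40 = 79.2; e = 80.7 − 79.2 = 1.5
x=45: ŷ = -0.8 + 2·45 = 89.2; e = 88.2 − 89.2 = -1
x=50: ŷ = -0.8 + 2·50 = 99.2; e = 96.7 − 99.2 = -2.5
x=55: ŷ = -0.8 + 2·55 = 109.2; e = 109.7 − 109.2 = 0.5
x=60: ŷ = -0.8 + 2·60 = 119.2; e = 117.7 − 119.2 = -1.5
x=65: ŷ = -0.8 + 2·65 = 129.2; e = 128.7 − 129.2 = -0.5
x=70: ŷ = -0.8 + 2·70 = 139.2; e = 140.7 − 139.2 = 1.5
x=75: ŷ = -0.8 + 2·75 = 149.2; e = 150.2 − 149.2 = 1
SSE = 4 + 1 + 2.25 + 1 + 6.25 + 0.25 + 2.25 + 0.25 + 2.25 + 1 = 20.5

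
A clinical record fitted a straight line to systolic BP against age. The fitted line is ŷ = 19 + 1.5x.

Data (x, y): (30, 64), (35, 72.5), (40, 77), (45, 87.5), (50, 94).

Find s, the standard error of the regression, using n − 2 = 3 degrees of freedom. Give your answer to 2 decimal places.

x=30: ŷ = 19 + 1.5·30 = 64; r = 64 − 64 = 0
x=35: ŷ = 19 + 1.5·35 = 71.5; r = 72.5 − 71.5 = 1
x=40: ŷ = 19 + 1.5·40 = 79; r = 77 − 79 = -2
x=45: ŷ = 19 + 1.5·45 = 86.5; r = 87.5 − 86.5 = 1
x=50: ŷ = 19 + 1.5·50 = 94; r = 94 − 94 = 0
SSE = 0 + 1 + 4 + 1 + 0 = 6
s = √(6/3) = √2 ≈ 1.41

s = 1.41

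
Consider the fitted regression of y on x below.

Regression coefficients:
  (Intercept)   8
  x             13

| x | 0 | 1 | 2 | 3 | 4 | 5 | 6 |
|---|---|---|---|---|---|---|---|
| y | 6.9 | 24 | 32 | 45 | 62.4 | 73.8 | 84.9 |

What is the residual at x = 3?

ŷ = 8 + 13·3 = 47
e = 45 − 47 = -2

e = -2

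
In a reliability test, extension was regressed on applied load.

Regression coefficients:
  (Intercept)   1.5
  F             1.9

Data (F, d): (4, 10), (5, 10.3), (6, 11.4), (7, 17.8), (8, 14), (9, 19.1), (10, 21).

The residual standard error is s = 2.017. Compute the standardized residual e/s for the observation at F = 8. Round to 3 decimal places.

ŷ = 1.5 + 1.9·8 = 16.7
e = 14 − 16.7 = -2.7
e/s = -2.7 / 2.017 = -1.339

-1.339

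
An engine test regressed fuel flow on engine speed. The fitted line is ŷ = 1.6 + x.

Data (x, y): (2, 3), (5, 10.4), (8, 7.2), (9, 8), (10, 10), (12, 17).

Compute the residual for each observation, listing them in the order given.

x=2: ŷ = 1.6 + 2 = 3.6; r = 3 − 3.6 = -0.6
x=5: ŷ = 1.6 + 5 = 6.6; r = 10.4 − 6.6 = 3.8
x=8: ŷ = 1.6 + 8 = 9.6; r = 7.2 − 9.6 = -2.4
x=9: ŷ = 1.6 + 9 = 10.6; r = 8 − 10.6 = -2.6
x=10: ŷ = 1.6 + 10 = 11.6; r = 10 − 11.6 = -1.6
x=12: ŷ = 1.6 + 12 = 13.6; r = 17 − 13.6 = 3.4

-0.6, 3.8, -2.4, -2.6, -1.6, 3.4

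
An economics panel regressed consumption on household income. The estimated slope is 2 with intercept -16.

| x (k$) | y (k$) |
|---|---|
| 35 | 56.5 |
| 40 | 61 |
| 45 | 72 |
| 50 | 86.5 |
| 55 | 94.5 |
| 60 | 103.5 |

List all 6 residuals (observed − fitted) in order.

2.5, -3, -2, 2.5, 0.5, -0.5

x=35: ŷ = -16 + 2·35 = 54; e = 56.5 − 54 = 2.5
x=40: ŷ = -16 + 2·40 = 64; e = 61 − 64 = -3
x=45: ŷ = -16 + 2·45 = 74; e = 72 − 74 = -2
x=50: ŷ = -16 + 2·50 = 84; e = 86.5 − 84 = 2.5
x=55: ŷ = -16 + 2·55 = 94; e = 94.5 − 94 = 0.5
x=60: ŷ = -16 + 2·60 = 104; e = 103.5 − 104 = -0.5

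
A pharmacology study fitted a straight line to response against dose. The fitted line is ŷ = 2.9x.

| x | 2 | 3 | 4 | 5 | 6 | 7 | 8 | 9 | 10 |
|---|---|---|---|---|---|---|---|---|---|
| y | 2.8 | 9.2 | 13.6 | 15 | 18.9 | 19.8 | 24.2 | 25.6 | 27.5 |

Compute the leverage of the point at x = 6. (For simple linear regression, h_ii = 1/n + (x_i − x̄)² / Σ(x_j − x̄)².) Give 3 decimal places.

x̄ = (2 + 3 + 4 + 5 + 6 + 7 + 8 + 9 + 10)/9 = 6
Σ(x − x̄)² = 16 + 9 + 4 + 1 + 0 + 1 + 4 + 9 + 16 = 60
h = 1/9 + (0)²/60 = 0.111111 + 0 = 0.111

h = 0.111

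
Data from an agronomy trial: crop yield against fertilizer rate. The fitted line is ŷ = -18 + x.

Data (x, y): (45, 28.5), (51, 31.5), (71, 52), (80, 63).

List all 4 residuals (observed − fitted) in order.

1.5, -1.5, -1, 1

x=45: ŷ = -18 + 45 = 27; r = 28.5 − 27 = 1.5
x=51: ŷ = -18 + 51 = 33; r = 31.5 − 33 = -1.5
x=71: ŷ = -18 + 71 = 53; r = 52 − 53 = -1
x=80: ŷ = -18 + 80 = 62; r = 63 − 62 = 1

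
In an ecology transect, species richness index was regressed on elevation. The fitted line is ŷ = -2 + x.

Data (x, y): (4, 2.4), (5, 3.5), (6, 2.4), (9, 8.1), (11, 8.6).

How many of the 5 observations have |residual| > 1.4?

1

x=4: ŷ = -2 + 4 = 2; r = 2.4 − 2 = 0.4
x=5: ŷ = -2 + 5 = 3; r = 3.5 − 3 = 0.5
x=6: ŷ = -2 + 6 = 4; r = 2.4 − 4 = -1.6
x=9: ŷ = -2 + 9 = 7; r = 8.1 − 7 = 1.1
x=11: ŷ = -2 + 11 = 9; r = 8.6 − 9 = -0.4
|r| > 1.4: x=6 (|r|=1.6) → 1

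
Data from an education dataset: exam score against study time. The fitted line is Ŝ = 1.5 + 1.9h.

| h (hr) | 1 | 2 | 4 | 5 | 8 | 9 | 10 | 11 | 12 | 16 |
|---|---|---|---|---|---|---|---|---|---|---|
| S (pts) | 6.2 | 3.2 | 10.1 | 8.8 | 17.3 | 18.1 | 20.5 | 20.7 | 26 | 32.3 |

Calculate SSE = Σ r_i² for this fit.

SSE = 24.64

h=1: Ŝ = 1.5 + 1.9·1 = 3.4; r = 6.2 − 3.4 = 2.8
h=2: Ŝ = 1.5 + 1.9·2 = 5.3; r = 3.2 − 5.3 = -2.1
h=4: Ŝ = 1.5 + 1.9·4 = 9.1; r = 10.1 − 9.1 = 1
h=5: Ŝ = 1.5 + 1.9·5 = 11; r = 8.8 − 11 = -2.2
h=8: Ŝ = 1.5 + 1.9·8 = 16.7; r = 17.3 − 16.7 = 0.6
h=9: Ŝ = 1.5 + 1.9·9 = 18.6; r = 18.1 − 18.6 = -0.5
h=10: Ŝ = 1.5 + 1.9·10 = 20.5; r = 20.5 − 20.5 = 0
h=11: Ŝ = 1.5 + 1.9·11 = 22.4; r = 20.7 − 22.4 = -1.7
h=12: Ŝ = 1.5 + 1.9·12 = 24.3; r = 26 − 24.3 = 1.7
h=16: Ŝ = 1.5 + 1.9·16 = 31.9; r = 32.3 − 31.9 = 0.4
SSE = 7.84 + 4.41 + 1 + 4.84 + 0.36 + 0.25 + 0 + 2.89 + 2.89 + 0.16 = 24.64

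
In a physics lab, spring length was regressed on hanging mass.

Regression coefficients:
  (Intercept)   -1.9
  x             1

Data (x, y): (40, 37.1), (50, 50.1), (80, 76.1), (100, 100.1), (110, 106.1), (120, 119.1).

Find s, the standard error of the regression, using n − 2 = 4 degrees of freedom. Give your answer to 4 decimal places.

s = 2.1213

x=40: ŷ = -1.9 + 40 = 38.1; r = 37.1 − 38.1 = -1
x=50: ŷ = -1.9 + 50 = 48.1; r = 50.1 − 48.1 = 2
x=80: ŷ = -1.9 + 80 = 78.1; r = 76.1 − 78.1 = -2
x=100: ŷ = -1.9 + 100 = 98.1; r = 100.1 − 98.1 = 2
x=110: ŷ = -1.9 + 110 = 108.1; r = 106.1 − 108.1 = -2
x=120: ŷ = -1.9 + 120 = 118.1; r = 119.1 − 118.1 = 1
SSE = 1 + 4 + 4 + 4 + 4 + 1 = 18
s = √(18/4) = √4.5 ≈ 2.1213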